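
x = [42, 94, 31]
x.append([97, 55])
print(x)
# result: [42, 94, 31, [97, 55]]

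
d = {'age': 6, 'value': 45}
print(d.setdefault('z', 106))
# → 106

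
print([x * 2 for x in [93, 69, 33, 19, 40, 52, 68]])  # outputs [186, 138, 66, 38, 80, 104, 136]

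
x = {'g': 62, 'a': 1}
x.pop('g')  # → 62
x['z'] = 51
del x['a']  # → {'z': 51}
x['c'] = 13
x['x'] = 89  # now {'z': 51, 'c': 13, 'x': 89}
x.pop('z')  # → 51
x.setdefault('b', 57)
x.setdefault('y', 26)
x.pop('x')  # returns 89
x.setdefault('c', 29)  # 13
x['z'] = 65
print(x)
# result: {'c': 13, 'b': 57, 'y': 26, 'z': 65}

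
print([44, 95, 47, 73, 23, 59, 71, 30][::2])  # [44, 47, 23, 71]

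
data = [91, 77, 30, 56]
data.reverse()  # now [56, 30, 77, 91]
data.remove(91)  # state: [56, 30, 77]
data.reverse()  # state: [77, 30, 56]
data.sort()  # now [30, 56, 77]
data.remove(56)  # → [30, 77]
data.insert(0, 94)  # [94, 30, 77]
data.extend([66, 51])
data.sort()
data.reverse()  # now [94, 77, 66, 51, 30]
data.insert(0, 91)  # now [91, 94, 77, 66, 51, 30]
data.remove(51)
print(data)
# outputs [91, 94, 77, 66, 30]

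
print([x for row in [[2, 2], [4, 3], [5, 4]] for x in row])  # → [2, 2, 4, 3, 5, 4]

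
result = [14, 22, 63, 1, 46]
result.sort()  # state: [1, 14, 22, 46, 63]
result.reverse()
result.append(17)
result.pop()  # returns 17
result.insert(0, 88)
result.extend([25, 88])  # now [88, 63, 46, 22, 14, 1, 25, 88]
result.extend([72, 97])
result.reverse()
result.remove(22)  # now [97, 72, 88, 25, 1, 14, 46, 63, 88]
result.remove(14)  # [97, 72, 88, 25, 1, 46, 63, 88]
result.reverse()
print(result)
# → [88, 63, 46, 1, 25, 88, 72, 97]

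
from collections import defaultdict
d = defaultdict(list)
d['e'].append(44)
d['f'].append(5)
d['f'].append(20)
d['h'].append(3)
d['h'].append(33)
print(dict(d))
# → {'e': [44], 'f': [5, 20], 'h': [3, 33]}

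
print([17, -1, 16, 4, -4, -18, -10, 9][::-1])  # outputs [9, -10, -18, -4, 4, 16, -1, 17]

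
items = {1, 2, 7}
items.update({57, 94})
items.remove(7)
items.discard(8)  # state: {1, 2, 57, 94}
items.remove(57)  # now {1, 2, 94}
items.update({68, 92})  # {1, 2, 68, 92, 94}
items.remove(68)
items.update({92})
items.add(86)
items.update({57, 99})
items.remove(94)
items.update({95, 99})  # {1, 2, 57, 86, 92, 95, 99}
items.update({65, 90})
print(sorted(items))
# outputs [1, 2, 57, 65, 86, 90, 92, 95, 99]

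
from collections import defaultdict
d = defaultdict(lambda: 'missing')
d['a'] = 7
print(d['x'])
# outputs missing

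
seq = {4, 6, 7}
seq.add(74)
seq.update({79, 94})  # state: {4, 6, 7, 74, 79, 94}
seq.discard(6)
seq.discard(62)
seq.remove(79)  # {4, 7, 74, 94}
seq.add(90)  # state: {4, 7, 74, 90, 94}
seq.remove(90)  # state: {4, 7, 74, 94}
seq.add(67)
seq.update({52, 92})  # {4, 7, 52, 67, 74, 92, 94}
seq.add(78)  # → {4, 7, 52, 67, 74, 78, 92, 94}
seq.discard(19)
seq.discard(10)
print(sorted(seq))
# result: [4, 7, 52, 67, 74, 78, 92, 94]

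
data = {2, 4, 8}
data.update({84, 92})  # {2, 4, 8, 84, 92}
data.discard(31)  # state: {2, 4, 8, 84, 92}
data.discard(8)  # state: {2, 4, 84, 92}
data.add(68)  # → {2, 4, 68, 84, 92}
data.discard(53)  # {2, 4, 68, 84, 92}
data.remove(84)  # {2, 4, 68, 92}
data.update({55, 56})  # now {2, 4, 55, 56, 68, 92}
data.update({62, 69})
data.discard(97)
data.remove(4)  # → {2, 55, 56, 62, 68, 69, 92}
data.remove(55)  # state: {2, 56, 62, 68, 69, 92}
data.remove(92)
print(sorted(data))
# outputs [2, 56, 62, 68, 69]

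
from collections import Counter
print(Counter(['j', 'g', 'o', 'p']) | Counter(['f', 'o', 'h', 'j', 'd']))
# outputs Counter({'j': 1, 'g': 1, 'o': 1, 'p': 1, 'f': 1, 'h': 1, 'd': 1})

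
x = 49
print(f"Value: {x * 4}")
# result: Value: 196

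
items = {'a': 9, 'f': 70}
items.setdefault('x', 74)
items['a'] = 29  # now {'a': 29, 'f': 70, 'x': 74}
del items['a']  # {'f': 70, 'x': 74}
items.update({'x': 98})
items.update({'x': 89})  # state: {'f': 70, 'x': 89}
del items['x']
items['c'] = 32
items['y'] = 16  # {'f': 70, 'c': 32, 'y': 16}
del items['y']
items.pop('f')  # 70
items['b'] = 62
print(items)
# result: {'c': 32, 'b': 62}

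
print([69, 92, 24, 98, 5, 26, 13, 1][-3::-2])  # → [26, 98, 92]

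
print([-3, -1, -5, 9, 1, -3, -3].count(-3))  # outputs 3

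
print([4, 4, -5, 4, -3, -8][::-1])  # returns [-8, -3, 4, -5, 4, 4]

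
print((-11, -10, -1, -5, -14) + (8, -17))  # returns (-11, -10, -1, -5, -14, 8, -17)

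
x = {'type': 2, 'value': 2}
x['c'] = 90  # {'type': 2, 'value': 2, 'c': 90}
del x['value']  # {'type': 2, 'c': 90}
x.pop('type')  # 2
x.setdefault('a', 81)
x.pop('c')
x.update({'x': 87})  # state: {'a': 81, 'x': 87}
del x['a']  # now {'x': 87}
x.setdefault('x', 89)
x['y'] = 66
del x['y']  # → {'x': 87}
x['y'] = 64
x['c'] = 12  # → {'x': 87, 'y': 64, 'c': 12}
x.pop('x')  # 87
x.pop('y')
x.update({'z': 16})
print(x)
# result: {'c': 12, 'z': 16}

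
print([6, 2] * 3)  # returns [6, 2, 6, 2, 6, 2]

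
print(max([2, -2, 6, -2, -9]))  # 6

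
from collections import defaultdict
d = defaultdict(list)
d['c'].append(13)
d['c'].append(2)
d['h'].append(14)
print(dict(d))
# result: {'c': [13, 2], 'h': [14]}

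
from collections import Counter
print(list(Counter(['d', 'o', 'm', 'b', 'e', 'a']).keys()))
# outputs ['d', 'o', 'm', 'b', 'e', 'a']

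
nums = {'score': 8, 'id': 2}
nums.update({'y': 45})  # {'score': 8, 'id': 2, 'y': 45}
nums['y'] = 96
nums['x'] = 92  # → {'score': 8, 'id': 2, 'y': 96, 'x': 92}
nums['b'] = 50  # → {'score': 8, 'id': 2, 'y': 96, 'x': 92, 'b': 50}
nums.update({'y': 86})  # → {'score': 8, 'id': 2, 'y': 86, 'x': 92, 'b': 50}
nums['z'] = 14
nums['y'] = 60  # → {'score': 8, 'id': 2, 'y': 60, 'x': 92, 'b': 50, 'z': 14}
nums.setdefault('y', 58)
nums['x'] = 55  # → {'score': 8, 'id': 2, 'y': 60, 'x': 55, 'b': 50, 'z': 14}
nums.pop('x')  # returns 55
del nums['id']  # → {'score': 8, 'y': 60, 'b': 50, 'z': 14}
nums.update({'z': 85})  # {'score': 8, 'y': 60, 'b': 50, 'z': 85}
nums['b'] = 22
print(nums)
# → {'score': 8, 'y': 60, 'b': 22, 'z': 85}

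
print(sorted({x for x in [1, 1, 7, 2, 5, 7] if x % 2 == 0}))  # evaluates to [2]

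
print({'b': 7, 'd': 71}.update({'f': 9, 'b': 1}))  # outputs None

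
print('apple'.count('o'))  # 0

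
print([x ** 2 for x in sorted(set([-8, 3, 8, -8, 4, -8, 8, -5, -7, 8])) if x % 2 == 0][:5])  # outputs [64, 16, 64]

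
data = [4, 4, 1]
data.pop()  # 1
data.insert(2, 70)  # [4, 4, 70]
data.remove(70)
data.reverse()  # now [4, 4]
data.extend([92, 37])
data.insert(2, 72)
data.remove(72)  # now [4, 4, 92, 37]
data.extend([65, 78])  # [4, 4, 92, 37, 65, 78]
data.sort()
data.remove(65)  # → [4, 4, 37, 78, 92]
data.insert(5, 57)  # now [4, 4, 37, 78, 92, 57]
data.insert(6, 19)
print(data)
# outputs [4, 4, 37, 78, 92, 57, 19]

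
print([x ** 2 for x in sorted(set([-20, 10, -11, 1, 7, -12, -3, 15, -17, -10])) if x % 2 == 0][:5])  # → [400, 144, 100, 100]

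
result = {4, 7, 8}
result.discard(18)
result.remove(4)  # {7, 8}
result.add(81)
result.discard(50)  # {7, 8, 81}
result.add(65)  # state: {7, 8, 65, 81}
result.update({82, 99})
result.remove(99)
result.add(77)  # {7, 8, 65, 77, 81, 82}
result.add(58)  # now {7, 8, 58, 65, 77, 81, 82}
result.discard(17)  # {7, 8, 58, 65, 77, 81, 82}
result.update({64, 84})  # {7, 8, 58, 64, 65, 77, 81, 82, 84}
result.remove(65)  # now {7, 8, 58, 64, 77, 81, 82, 84}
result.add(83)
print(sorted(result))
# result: [7, 8, 58, 64, 77, 81, 82, 83, 84]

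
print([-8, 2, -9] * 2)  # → [-8, 2, -9, -8, 2, -9]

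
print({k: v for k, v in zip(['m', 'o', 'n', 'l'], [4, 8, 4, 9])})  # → {'m': 4, 'o': 8, 'n': 4, 'l': 9}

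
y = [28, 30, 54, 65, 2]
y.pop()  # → 2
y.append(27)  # [28, 30, 54, 65, 27]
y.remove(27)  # [28, 30, 54, 65]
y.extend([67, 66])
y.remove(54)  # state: [28, 30, 65, 67, 66]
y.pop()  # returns 66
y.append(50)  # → [28, 30, 65, 67, 50]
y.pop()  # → 50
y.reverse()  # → [67, 65, 30, 28]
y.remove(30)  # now [67, 65, 28]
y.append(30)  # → [67, 65, 28, 30]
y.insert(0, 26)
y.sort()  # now [26, 28, 30, 65, 67]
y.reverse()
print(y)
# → [67, 65, 30, 28, 26]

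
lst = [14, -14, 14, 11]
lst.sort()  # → [-14, 11, 14, 14]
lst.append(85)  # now [-14, 11, 14, 14, 85]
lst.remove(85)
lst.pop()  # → 14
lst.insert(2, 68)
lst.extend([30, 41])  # [-14, 11, 68, 14, 30, 41]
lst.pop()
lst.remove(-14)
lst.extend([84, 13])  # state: [11, 68, 14, 30, 84, 13]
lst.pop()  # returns 13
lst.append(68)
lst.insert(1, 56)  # [11, 56, 68, 14, 30, 84, 68]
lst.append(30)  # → [11, 56, 68, 14, 30, 84, 68, 30]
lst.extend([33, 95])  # [11, 56, 68, 14, 30, 84, 68, 30, 33, 95]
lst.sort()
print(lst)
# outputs [11, 14, 30, 30, 33, 56, 68, 68, 84, 95]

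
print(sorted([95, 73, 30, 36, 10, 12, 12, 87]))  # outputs [10, 12, 12, 30, 36, 73, 87, 95]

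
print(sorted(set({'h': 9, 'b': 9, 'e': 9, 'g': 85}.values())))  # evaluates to [9, 85]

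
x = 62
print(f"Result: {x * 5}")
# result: Result: 310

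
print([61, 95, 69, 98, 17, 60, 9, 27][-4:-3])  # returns [17]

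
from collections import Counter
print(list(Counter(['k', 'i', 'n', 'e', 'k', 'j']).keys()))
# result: ['k', 'i', 'n', 'e', 'j']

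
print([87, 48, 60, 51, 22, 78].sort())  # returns None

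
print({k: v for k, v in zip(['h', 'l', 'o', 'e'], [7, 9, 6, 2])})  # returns {'h': 7, 'l': 9, 'o': 6, 'e': 2}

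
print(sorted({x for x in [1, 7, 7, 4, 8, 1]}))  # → [1, 4, 7, 8]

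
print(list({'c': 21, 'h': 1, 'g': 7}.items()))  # [('c', 21), ('h', 1), ('g', 7)]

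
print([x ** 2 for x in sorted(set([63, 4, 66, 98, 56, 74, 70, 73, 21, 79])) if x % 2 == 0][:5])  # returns [16, 3136, 4356, 4900, 5476]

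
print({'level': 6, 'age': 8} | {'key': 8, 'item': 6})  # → {'level': 6, 'age': 8, 'key': 8, 'item': 6}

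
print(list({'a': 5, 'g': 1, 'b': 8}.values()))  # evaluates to [5, 1, 8]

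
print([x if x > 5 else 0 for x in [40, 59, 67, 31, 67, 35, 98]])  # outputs [40, 59, 67, 31, 67, 35, 98]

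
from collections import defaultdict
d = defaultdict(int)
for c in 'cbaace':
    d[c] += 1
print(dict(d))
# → {'c': 2, 'b': 1, 'a': 2, 'e': 1}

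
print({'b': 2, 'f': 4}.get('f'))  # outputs 4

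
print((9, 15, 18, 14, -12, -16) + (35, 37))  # (9, 15, 18, 14, -12, -16, 35, 37)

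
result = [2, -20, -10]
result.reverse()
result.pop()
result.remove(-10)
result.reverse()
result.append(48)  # [-20, 48]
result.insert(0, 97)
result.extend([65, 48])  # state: [97, -20, 48, 65, 48]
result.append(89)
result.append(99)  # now [97, -20, 48, 65, 48, 89, 99]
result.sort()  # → [-20, 48, 48, 65, 89, 97, 99]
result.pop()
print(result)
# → [-20, 48, 48, 65, 89, 97]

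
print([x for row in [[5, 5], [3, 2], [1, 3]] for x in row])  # [5, 5, 3, 2, 1, 3]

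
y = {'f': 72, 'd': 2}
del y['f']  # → {'d': 2}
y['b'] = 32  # {'d': 2, 'b': 32}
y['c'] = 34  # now {'d': 2, 'b': 32, 'c': 34}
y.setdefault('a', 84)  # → 84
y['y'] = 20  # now {'d': 2, 'b': 32, 'c': 34, 'a': 84, 'y': 20}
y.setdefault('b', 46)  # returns 32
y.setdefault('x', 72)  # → 72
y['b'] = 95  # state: {'d': 2, 'b': 95, 'c': 34, 'a': 84, 'y': 20, 'x': 72}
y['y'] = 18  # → {'d': 2, 'b': 95, 'c': 34, 'a': 84, 'y': 18, 'x': 72}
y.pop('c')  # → 34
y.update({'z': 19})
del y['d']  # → {'b': 95, 'a': 84, 'y': 18, 'x': 72, 'z': 19}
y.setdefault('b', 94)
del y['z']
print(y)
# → {'b': 95, 'a': 84, 'y': 18, 'x': 72}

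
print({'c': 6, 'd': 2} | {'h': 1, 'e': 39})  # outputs {'c': 6, 'd': 2, 'h': 1, 'e': 39}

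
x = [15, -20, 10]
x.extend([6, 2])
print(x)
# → [15, -20, 10, 6, 2]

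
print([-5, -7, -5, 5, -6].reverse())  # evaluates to None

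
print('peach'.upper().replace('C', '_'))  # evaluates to PEA_H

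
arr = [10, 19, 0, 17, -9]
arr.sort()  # [-9, 0, 10, 17, 19]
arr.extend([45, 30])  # [-9, 0, 10, 17, 19, 45, 30]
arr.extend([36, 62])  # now [-9, 0, 10, 17, 19, 45, 30, 36, 62]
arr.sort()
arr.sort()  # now [-9, 0, 10, 17, 19, 30, 36, 45, 62]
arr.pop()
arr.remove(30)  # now [-9, 0, 10, 17, 19, 36, 45]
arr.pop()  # 45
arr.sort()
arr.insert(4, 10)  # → [-9, 0, 10, 17, 10, 19, 36]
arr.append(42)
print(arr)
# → [-9, 0, 10, 17, 10, 19, 36, 42]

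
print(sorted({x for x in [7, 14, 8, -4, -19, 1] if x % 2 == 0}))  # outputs [-4, 8, 14]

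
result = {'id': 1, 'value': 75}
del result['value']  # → {'id': 1}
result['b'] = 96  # {'id': 1, 'b': 96}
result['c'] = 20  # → {'id': 1, 'b': 96, 'c': 20}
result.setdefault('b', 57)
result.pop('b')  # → 96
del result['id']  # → {'c': 20}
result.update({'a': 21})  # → {'c': 20, 'a': 21}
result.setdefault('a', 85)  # 21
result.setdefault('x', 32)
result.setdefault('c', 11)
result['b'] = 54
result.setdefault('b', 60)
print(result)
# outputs {'c': 20, 'a': 21, 'x': 32, 'b': 54}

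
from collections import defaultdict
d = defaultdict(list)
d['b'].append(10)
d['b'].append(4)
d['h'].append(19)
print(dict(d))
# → {'b': [10, 4], 'h': [19]}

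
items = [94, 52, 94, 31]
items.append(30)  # [94, 52, 94, 31, 30]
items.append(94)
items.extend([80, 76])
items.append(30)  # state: [94, 52, 94, 31, 30, 94, 80, 76, 30]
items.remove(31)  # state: [94, 52, 94, 30, 94, 80, 76, 30]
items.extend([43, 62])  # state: [94, 52, 94, 30, 94, 80, 76, 30, 43, 62]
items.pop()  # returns 62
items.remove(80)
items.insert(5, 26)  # [94, 52, 94, 30, 94, 26, 76, 30, 43]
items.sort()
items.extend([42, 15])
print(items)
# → [26, 30, 30, 43, 52, 76, 94, 94, 94, 42, 15]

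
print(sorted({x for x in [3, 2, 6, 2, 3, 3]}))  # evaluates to [2, 3, 6]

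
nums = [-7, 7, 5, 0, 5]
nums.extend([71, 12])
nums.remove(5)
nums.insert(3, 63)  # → [-7, 7, 0, 63, 5, 71, 12]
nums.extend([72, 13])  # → [-7, 7, 0, 63, 5, 71, 12, 72, 13]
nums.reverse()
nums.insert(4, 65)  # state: [13, 72, 12, 71, 65, 5, 63, 0, 7, -7]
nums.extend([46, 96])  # [13, 72, 12, 71, 65, 5, 63, 0, 7, -7, 46, 96]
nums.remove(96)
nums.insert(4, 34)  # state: [13, 72, 12, 71, 34, 65, 5, 63, 0, 7, -7, 46]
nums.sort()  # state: [-7, 0, 5, 7, 12, 13, 34, 46, 63, 65, 71, 72]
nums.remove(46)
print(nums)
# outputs [-7, 0, 5, 7, 12, 13, 34, 63, 65, 71, 72]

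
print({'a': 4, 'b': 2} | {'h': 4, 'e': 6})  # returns {'a': 4, 'b': 2, 'h': 4, 'e': 6}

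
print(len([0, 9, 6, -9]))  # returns 4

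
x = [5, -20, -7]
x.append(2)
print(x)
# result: [5, -20, -7, 2]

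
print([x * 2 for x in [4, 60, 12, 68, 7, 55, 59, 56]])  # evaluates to [8, 120, 24, 136, 14, 110, 118, 112]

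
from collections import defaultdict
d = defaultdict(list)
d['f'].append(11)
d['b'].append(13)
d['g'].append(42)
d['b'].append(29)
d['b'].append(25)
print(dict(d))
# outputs {'f': [11], 'b': [13, 29, 25], 'g': [42]}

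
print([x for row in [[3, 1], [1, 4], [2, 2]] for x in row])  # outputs [3, 1, 1, 4, 2, 2]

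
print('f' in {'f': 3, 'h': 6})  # True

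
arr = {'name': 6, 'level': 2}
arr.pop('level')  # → 2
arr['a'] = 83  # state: {'name': 6, 'a': 83}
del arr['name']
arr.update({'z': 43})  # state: {'a': 83, 'z': 43}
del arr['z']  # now {'a': 83}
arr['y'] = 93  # {'a': 83, 'y': 93}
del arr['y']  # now {'a': 83}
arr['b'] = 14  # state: {'a': 83, 'b': 14}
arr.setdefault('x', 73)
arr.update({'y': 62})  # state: {'a': 83, 'b': 14, 'x': 73, 'y': 62}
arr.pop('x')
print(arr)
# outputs {'a': 83, 'b': 14, 'y': 62}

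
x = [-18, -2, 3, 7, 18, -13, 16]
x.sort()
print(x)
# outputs [-18, -13, -2, 3, 7, 16, 18]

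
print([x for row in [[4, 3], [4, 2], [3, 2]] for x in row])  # [4, 3, 4, 2, 3, 2]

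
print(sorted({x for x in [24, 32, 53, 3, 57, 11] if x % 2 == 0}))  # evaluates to [24, 32]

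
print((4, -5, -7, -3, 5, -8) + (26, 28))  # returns (4, -5, -7, -3, 5, -8, 26, 28)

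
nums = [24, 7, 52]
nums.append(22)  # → [24, 7, 52, 22]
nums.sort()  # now [7, 22, 24, 52]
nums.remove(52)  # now [7, 22, 24]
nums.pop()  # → 24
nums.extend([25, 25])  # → [7, 22, 25, 25]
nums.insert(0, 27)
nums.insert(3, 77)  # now [27, 7, 22, 77, 25, 25]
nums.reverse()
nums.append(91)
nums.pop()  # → 91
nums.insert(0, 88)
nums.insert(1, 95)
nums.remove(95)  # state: [88, 25, 25, 77, 22, 7, 27]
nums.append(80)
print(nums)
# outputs [88, 25, 25, 77, 22, 7, 27, 80]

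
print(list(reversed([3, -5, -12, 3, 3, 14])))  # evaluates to [14, 3, 3, -12, -5, 3]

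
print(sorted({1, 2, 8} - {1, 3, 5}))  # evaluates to [2, 8]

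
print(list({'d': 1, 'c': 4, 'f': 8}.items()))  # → [('d', 1), ('c', 4), ('f', 8)]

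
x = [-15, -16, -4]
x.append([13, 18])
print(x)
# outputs [-15, -16, -4, [13, 18]]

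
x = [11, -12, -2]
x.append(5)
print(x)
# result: [11, -12, -2, 5]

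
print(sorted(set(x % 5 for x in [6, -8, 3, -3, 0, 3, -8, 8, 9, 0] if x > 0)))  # [1, 3, 4]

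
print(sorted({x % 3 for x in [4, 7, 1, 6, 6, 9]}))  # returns [0, 1]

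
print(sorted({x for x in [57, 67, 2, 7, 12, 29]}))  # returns [2, 7, 12, 29, 57, 67]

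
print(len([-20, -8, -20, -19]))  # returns 4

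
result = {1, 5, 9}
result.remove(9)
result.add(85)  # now {1, 5, 85}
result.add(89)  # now {1, 5, 85, 89}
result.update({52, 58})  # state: {1, 5, 52, 58, 85, 89}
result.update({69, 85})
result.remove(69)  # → {1, 5, 52, 58, 85, 89}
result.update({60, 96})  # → {1, 5, 52, 58, 60, 85, 89, 96}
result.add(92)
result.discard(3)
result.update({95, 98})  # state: {1, 5, 52, 58, 60, 85, 89, 92, 95, 96, 98}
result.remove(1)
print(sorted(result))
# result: [5, 52, 58, 60, 85, 89, 92, 95, 96, 98]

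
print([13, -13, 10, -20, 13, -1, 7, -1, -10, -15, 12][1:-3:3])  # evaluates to [-13, 13, -1]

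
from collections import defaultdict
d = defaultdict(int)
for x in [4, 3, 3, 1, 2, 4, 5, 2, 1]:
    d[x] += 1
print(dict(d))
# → {4: 2, 3: 2, 1: 2, 2: 2, 5: 1}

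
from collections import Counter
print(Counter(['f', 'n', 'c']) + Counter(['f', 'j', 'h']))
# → Counter({'f': 2, 'n': 1, 'c': 1, 'j': 1, 'h': 1})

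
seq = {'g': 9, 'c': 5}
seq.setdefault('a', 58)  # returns 58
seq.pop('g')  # 9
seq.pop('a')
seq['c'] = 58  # {'c': 58}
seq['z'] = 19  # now {'c': 58, 'z': 19}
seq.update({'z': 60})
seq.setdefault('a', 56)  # 56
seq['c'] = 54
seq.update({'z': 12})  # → {'c': 54, 'z': 12, 'a': 56}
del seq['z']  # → {'c': 54, 'a': 56}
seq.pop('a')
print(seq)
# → {'c': 54}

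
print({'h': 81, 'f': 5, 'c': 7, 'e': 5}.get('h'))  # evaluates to 81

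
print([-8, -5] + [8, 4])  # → [-8, -5, 8, 4]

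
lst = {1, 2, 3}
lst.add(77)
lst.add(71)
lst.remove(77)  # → {1, 2, 3, 71}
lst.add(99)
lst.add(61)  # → {1, 2, 3, 61, 71, 99}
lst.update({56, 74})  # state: {1, 2, 3, 56, 61, 71, 74, 99}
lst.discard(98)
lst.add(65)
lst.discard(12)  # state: {1, 2, 3, 56, 61, 65, 71, 74, 99}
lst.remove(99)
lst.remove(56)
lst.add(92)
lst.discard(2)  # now {1, 3, 61, 65, 71, 74, 92}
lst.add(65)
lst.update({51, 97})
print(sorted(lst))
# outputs [1, 3, 51, 61, 65, 71, 74, 92, 97]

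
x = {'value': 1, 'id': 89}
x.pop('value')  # 1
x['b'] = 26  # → {'id': 89, 'b': 26}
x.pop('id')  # 89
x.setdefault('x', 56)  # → 56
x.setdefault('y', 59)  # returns 59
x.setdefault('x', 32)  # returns 56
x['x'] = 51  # {'b': 26, 'x': 51, 'y': 59}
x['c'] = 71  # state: {'b': 26, 'x': 51, 'y': 59, 'c': 71}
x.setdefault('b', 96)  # 26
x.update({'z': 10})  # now {'b': 26, 'x': 51, 'y': 59, 'c': 71, 'z': 10}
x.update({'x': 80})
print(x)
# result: {'b': 26, 'x': 80, 'y': 59, 'c': 71, 'z': 10}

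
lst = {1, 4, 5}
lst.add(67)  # {1, 4, 5, 67}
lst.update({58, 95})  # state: {1, 4, 5, 58, 67, 95}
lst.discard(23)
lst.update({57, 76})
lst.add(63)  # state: {1, 4, 5, 57, 58, 63, 67, 76, 95}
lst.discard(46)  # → {1, 4, 5, 57, 58, 63, 67, 76, 95}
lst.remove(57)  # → {1, 4, 5, 58, 63, 67, 76, 95}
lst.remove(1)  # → {4, 5, 58, 63, 67, 76, 95}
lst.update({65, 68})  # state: {4, 5, 58, 63, 65, 67, 68, 76, 95}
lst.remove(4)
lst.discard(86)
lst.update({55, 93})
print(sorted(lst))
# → [5, 55, 58, 63, 65, 67, 68, 76, 93, 95]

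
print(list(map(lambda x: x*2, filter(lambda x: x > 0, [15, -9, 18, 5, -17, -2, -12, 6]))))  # [30, 36, 10, 12]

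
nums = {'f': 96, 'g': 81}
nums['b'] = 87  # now {'f': 96, 'g': 81, 'b': 87}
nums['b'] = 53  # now {'f': 96, 'g': 81, 'b': 53}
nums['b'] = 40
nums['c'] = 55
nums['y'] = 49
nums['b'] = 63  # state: {'f': 96, 'g': 81, 'b': 63, 'c': 55, 'y': 49}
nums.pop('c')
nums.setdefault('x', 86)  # 86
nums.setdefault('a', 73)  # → 73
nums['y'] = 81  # {'f': 96, 'g': 81, 'b': 63, 'y': 81, 'x': 86, 'a': 73}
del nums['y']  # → {'f': 96, 'g': 81, 'b': 63, 'x': 86, 'a': 73}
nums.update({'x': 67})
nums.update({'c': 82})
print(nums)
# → {'f': 96, 'g': 81, 'b': 63, 'x': 67, 'a': 73, 'c': 82}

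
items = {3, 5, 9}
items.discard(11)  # {3, 5, 9}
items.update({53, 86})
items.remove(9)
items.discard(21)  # {3, 5, 53, 86}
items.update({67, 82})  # {3, 5, 53, 67, 82, 86}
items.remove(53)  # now {3, 5, 67, 82, 86}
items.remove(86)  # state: {3, 5, 67, 82}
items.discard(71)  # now {3, 5, 67, 82}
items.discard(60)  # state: {3, 5, 67, 82}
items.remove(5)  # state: {3, 67, 82}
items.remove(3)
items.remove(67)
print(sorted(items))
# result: [82]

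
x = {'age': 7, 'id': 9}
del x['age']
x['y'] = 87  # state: {'id': 9, 'y': 87}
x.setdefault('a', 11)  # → 11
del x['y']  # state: {'id': 9, 'a': 11}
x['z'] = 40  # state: {'id': 9, 'a': 11, 'z': 40}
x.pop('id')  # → 9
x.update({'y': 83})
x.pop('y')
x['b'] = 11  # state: {'a': 11, 'z': 40, 'b': 11}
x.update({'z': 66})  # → {'a': 11, 'z': 66, 'b': 11}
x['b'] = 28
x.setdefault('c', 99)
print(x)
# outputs {'a': 11, 'z': 66, 'b': 28, 'c': 99}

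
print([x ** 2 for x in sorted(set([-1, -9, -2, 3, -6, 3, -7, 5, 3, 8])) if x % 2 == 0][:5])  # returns [36, 4, 64]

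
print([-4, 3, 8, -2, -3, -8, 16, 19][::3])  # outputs [-4, -2, 16]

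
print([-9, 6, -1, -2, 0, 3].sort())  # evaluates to None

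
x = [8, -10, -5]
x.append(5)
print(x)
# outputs [8, -10, -5, 5]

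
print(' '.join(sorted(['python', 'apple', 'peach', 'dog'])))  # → apple dog peach python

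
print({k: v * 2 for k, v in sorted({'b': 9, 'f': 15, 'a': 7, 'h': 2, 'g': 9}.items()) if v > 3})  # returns {'a': 14, 'b': 18, 'f': 30, 'g': 18}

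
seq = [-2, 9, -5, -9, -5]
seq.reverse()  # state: [-5, -9, -5, 9, -2]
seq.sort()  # [-9, -5, -5, -2, 9]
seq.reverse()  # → [9, -2, -5, -5, -9]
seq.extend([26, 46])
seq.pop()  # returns 46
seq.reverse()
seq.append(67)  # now [26, -9, -5, -5, -2, 9, 67]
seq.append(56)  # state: [26, -9, -5, -5, -2, 9, 67, 56]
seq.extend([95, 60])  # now [26, -9, -5, -5, -2, 9, 67, 56, 95, 60]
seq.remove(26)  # [-9, -5, -5, -2, 9, 67, 56, 95, 60]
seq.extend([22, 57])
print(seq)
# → [-9, -5, -5, -2, 9, 67, 56, 95, 60, 22, 57]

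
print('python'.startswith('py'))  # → True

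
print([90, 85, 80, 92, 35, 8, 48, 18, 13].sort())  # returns None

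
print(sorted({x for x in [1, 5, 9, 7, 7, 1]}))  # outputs [1, 5, 7, 9]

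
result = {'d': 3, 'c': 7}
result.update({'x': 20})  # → {'d': 3, 'c': 7, 'x': 20}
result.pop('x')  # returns 20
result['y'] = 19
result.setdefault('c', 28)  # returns 7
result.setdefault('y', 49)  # 19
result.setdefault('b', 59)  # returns 59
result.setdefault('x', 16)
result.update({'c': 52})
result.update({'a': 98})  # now {'d': 3, 'c': 52, 'y': 19, 'b': 59, 'x': 16, 'a': 98}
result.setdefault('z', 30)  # 30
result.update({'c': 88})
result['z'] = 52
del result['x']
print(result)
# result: {'d': 3, 'c': 88, 'y': 19, 'b': 59, 'a': 98, 'z': 52}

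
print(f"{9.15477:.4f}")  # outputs 9.1548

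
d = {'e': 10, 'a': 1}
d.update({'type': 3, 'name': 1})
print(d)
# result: {'e': 10, 'a': 1, 'type': 3, 'name': 1}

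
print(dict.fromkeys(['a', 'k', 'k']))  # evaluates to {'a': None, 'k': None}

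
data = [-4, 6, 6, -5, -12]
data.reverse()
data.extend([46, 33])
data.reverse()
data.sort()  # [-12, -5, -4, 6, 6, 33, 46]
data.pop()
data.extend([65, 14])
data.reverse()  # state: [14, 65, 33, 6, 6, -4, -5, -12]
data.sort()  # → [-12, -5, -4, 6, 6, 14, 33, 65]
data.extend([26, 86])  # [-12, -5, -4, 6, 6, 14, 33, 65, 26, 86]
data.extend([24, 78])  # [-12, -5, -4, 6, 6, 14, 33, 65, 26, 86, 24, 78]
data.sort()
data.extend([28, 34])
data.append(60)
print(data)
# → [-12, -5, -4, 6, 6, 14, 24, 26, 33, 65, 78, 86, 28, 34, 60]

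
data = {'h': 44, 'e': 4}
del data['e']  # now {'h': 44}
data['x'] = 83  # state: {'h': 44, 'x': 83}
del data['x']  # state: {'h': 44}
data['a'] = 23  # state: {'h': 44, 'a': 23}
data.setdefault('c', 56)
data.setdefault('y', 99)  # 99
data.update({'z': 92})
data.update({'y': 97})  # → {'h': 44, 'a': 23, 'c': 56, 'y': 97, 'z': 92}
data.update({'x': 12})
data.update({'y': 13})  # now {'h': 44, 'a': 23, 'c': 56, 'y': 13, 'z': 92, 'x': 12}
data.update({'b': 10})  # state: {'h': 44, 'a': 23, 'c': 56, 'y': 13, 'z': 92, 'x': 12, 'b': 10}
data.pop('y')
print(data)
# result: {'h': 44, 'a': 23, 'c': 56, 'z': 92, 'x': 12, 'b': 10}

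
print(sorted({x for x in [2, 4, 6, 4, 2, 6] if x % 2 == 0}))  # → [2, 4, 6]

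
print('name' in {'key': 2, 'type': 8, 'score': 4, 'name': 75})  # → True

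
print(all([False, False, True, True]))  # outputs False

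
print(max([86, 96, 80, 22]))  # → 96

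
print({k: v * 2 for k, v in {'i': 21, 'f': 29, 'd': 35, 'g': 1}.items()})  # {'i': 42, 'f': 58, 'd': 70, 'g': 2}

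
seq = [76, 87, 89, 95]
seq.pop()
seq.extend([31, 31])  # [76, 87, 89, 31, 31]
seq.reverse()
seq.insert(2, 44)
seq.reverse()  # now [76, 87, 89, 44, 31, 31]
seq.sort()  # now [31, 31, 44, 76, 87, 89]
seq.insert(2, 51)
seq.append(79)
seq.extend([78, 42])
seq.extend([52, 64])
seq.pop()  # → 64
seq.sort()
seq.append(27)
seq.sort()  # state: [27, 31, 31, 42, 44, 51, 52, 76, 78, 79, 87, 89]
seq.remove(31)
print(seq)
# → [27, 31, 42, 44, 51, 52, 76, 78, 79, 87, 89]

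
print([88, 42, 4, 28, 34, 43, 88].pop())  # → 88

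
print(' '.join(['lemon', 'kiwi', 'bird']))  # lemon kiwi bird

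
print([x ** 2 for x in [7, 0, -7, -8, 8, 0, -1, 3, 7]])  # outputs [49, 0, 49, 64, 64, 0, 1, 9, 49]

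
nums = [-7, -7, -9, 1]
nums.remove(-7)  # [-7, -9, 1]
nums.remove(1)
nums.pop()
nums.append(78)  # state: [-7, 78]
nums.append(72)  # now [-7, 78, 72]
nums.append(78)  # [-7, 78, 72, 78]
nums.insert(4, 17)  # [-7, 78, 72, 78, 17]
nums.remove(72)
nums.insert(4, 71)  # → [-7, 78, 78, 17, 71]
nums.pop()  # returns 71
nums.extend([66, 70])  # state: [-7, 78, 78, 17, 66, 70]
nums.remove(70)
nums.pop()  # 66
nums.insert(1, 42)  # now [-7, 42, 78, 78, 17]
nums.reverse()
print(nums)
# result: [17, 78, 78, 42, -7]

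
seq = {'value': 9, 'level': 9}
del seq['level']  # {'value': 9}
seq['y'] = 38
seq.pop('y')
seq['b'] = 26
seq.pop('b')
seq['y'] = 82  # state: {'value': 9, 'y': 82}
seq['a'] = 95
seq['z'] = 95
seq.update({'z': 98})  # {'value': 9, 'y': 82, 'a': 95, 'z': 98}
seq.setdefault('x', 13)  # 13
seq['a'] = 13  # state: {'value': 9, 'y': 82, 'a': 13, 'z': 98, 'x': 13}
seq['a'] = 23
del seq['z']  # {'value': 9, 'y': 82, 'a': 23, 'x': 13}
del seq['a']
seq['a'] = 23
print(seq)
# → {'value': 9, 'y': 82, 'x': 13, 'a': 23}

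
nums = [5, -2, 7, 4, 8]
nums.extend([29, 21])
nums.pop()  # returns 21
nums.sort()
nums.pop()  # 29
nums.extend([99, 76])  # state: [-2, 4, 5, 7, 8, 99, 76]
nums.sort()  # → [-2, 4, 5, 7, 8, 76, 99]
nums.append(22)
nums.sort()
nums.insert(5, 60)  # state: [-2, 4, 5, 7, 8, 60, 22, 76, 99]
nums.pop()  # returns 99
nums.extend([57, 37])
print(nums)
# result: [-2, 4, 5, 7, 8, 60, 22, 76, 57, 37]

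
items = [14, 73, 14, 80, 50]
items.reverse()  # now [50, 80, 14, 73, 14]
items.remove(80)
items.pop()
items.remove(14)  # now [50, 73]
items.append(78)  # [50, 73, 78]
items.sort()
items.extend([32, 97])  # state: [50, 73, 78, 32, 97]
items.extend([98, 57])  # [50, 73, 78, 32, 97, 98, 57]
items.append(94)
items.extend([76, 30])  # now [50, 73, 78, 32, 97, 98, 57, 94, 76, 30]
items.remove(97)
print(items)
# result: [50, 73, 78, 32, 98, 57, 94, 76, 30]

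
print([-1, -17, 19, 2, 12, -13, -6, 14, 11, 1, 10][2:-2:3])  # [19, -13, 11]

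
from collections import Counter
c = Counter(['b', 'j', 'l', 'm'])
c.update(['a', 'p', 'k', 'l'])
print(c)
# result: Counter({'l': 2, 'b': 1, 'j': 1, 'm': 1, 'a': 1, 'p': 1, 'k': 1})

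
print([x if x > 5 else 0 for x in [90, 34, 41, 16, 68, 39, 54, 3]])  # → [90, 34, 41, 16, 68, 39, 54, 0]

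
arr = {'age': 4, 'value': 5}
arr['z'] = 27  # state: {'age': 4, 'value': 5, 'z': 27}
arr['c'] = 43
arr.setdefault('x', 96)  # 96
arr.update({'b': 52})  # {'age': 4, 'value': 5, 'z': 27, 'c': 43, 'x': 96, 'b': 52}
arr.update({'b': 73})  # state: {'age': 4, 'value': 5, 'z': 27, 'c': 43, 'x': 96, 'b': 73}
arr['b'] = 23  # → {'age': 4, 'value': 5, 'z': 27, 'c': 43, 'x': 96, 'b': 23}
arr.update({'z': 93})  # {'age': 4, 'value': 5, 'z': 93, 'c': 43, 'x': 96, 'b': 23}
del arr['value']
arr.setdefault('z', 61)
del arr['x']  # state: {'age': 4, 'z': 93, 'c': 43, 'b': 23}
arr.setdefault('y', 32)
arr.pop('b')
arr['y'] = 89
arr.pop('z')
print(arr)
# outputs {'age': 4, 'c': 43, 'y': 89}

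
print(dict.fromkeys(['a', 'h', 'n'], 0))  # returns {'a': 0, 'h': 0, 'n': 0}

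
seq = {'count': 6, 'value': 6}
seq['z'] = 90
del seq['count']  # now {'value': 6, 'z': 90}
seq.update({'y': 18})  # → {'value': 6, 'z': 90, 'y': 18}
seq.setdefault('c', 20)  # 20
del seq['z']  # {'value': 6, 'y': 18, 'c': 20}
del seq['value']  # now {'y': 18, 'c': 20}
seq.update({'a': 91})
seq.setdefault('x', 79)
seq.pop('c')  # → 20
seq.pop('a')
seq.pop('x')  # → 79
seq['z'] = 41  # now {'y': 18, 'z': 41}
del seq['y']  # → {'z': 41}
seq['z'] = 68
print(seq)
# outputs {'z': 68}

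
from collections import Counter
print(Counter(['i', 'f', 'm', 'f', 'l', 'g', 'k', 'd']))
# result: Counter({'f': 2, 'i': 1, 'm': 1, 'l': 1, 'g': 1, 'k': 1, 'd': 1})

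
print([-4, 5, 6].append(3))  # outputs None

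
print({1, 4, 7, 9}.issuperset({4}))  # True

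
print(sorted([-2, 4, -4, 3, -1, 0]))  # [-4, -2, -1, 0, 3, 4]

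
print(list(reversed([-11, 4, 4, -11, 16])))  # [16, -11, 4, 4, -11]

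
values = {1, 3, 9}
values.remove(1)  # {3, 9}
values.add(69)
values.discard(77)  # {3, 9, 69}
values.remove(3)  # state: {9, 69}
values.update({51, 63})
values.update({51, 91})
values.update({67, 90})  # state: {9, 51, 63, 67, 69, 90, 91}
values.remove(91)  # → {9, 51, 63, 67, 69, 90}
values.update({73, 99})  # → {9, 51, 63, 67, 69, 73, 90, 99}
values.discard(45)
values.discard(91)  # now {9, 51, 63, 67, 69, 73, 90, 99}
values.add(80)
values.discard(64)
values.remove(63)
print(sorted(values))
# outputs [9, 51, 67, 69, 73, 80, 90, 99]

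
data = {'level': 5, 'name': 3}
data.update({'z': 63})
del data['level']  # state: {'name': 3, 'z': 63}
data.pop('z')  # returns 63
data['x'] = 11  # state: {'name': 3, 'x': 11}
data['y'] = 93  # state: {'name': 3, 'x': 11, 'y': 93}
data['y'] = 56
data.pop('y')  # 56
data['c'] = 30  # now {'name': 3, 'x': 11, 'c': 30}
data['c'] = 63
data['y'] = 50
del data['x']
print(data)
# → {'name': 3, 'c': 63, 'y': 50}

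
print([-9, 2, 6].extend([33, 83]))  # None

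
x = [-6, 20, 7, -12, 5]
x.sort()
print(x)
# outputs [-12, -6, 5, 7, 20]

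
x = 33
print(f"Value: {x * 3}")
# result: Value: 99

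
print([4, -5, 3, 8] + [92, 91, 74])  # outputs [4, -5, 3, 8, 92, 91, 74]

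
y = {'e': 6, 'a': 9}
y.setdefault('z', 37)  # 37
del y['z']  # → {'e': 6, 'a': 9}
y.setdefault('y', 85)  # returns 85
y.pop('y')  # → 85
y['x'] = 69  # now {'e': 6, 'a': 9, 'x': 69}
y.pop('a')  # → 9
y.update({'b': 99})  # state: {'e': 6, 'x': 69, 'b': 99}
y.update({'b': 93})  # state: {'e': 6, 'x': 69, 'b': 93}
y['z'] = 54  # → {'e': 6, 'x': 69, 'b': 93, 'z': 54}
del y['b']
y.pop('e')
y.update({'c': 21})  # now {'x': 69, 'z': 54, 'c': 21}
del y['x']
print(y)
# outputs {'z': 54, 'c': 21}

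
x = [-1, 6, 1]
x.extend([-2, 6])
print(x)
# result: [-1, 6, 1, -2, 6]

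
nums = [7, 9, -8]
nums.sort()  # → [-8, 7, 9]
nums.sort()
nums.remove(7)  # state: [-8, 9]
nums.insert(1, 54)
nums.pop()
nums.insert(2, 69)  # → [-8, 54, 69]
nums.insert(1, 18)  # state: [-8, 18, 54, 69]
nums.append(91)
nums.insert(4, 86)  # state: [-8, 18, 54, 69, 86, 91]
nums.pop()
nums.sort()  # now [-8, 18, 54, 69, 86]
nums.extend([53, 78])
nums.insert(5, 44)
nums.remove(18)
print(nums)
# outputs [-8, 54, 69, 86, 44, 53, 78]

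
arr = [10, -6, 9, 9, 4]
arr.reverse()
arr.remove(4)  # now [9, 9, -6, 10]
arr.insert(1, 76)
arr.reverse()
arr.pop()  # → 9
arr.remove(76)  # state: [10, -6, 9]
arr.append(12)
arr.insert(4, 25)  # [10, -6, 9, 12, 25]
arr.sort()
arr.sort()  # [-6, 9, 10, 12, 25]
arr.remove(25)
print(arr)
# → [-6, 9, 10, 12]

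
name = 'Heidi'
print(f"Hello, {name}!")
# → Hello, Heidi!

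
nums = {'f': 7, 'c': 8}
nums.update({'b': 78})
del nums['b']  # {'f': 7, 'c': 8}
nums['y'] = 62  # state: {'f': 7, 'c': 8, 'y': 62}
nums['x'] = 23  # {'f': 7, 'c': 8, 'y': 62, 'x': 23}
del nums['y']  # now {'f': 7, 'c': 8, 'x': 23}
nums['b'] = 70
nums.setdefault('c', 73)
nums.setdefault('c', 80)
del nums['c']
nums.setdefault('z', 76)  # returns 76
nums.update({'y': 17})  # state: {'f': 7, 'x': 23, 'b': 70, 'z': 76, 'y': 17}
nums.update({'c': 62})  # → {'f': 7, 'x': 23, 'b': 70, 'z': 76, 'y': 17, 'c': 62}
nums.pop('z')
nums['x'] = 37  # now {'f': 7, 'x': 37, 'b': 70, 'y': 17, 'c': 62}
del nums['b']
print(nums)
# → {'f': 7, 'x': 37, 'y': 17, 'c': 62}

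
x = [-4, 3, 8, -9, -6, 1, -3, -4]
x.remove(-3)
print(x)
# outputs [-4, 3, 8, -9, -6, 1, -4]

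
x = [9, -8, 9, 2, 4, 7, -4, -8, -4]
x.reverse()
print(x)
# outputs [-4, -8, -4, 7, 4, 2, 9, -8, 9]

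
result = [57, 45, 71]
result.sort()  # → [45, 57, 71]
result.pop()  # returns 71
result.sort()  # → [45, 57]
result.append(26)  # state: [45, 57, 26]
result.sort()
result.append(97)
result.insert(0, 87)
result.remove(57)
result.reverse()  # [97, 45, 26, 87]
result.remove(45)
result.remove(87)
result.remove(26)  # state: [97]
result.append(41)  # [97, 41]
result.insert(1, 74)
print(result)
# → [97, 74, 41]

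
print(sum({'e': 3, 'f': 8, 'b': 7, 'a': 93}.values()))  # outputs 111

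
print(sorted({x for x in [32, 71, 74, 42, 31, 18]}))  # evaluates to [18, 31, 32, 42, 71, 74]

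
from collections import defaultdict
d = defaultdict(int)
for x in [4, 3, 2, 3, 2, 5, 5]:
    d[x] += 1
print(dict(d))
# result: {4: 1, 3: 2, 2: 2, 5: 2}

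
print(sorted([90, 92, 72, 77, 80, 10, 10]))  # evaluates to [10, 10, 72, 77, 80, 90, 92]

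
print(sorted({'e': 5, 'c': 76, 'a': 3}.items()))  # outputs [('a', 3), ('c', 76), ('e', 5)]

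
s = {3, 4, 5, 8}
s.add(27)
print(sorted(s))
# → [3, 4, 5, 8, 27]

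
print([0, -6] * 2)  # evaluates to [0, -6, 0, -6]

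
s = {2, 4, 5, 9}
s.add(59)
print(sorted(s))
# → [2, 4, 5, 9, 59]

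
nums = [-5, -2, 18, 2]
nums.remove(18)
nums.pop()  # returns 2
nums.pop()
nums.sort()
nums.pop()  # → -5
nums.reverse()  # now []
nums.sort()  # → []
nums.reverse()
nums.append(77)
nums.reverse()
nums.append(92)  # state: [77, 92]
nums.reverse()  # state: [92, 77]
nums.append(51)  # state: [92, 77, 51]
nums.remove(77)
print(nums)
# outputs [92, 51]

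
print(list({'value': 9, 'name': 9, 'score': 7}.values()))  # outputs [9, 9, 7]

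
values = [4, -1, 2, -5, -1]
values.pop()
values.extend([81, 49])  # [4, -1, 2, -5, 81, 49]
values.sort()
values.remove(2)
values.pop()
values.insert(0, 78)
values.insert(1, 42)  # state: [78, 42, -5, -1, 4, 49]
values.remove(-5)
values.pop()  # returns 49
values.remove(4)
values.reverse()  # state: [-1, 42, 78]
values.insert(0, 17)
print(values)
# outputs [17, -1, 42, 78]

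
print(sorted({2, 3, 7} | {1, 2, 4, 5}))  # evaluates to [1, 2, 3, 4, 5, 7]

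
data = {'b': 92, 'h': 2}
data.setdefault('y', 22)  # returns 22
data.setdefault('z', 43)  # 43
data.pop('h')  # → 2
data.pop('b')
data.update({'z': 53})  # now {'y': 22, 'z': 53}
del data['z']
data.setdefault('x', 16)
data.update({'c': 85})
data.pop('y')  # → 22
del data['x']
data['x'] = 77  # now {'c': 85, 'x': 77}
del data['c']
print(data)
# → {'x': 77}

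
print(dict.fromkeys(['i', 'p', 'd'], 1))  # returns {'i': 1, 'p': 1, 'd': 1}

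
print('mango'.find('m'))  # 0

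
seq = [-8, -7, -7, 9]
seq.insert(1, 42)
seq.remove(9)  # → [-8, 42, -7, -7]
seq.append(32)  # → [-8, 42, -7, -7, 32]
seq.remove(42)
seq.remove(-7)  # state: [-8, -7, 32]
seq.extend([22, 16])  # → [-8, -7, 32, 22, 16]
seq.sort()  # [-8, -7, 16, 22, 32]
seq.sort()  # [-8, -7, 16, 22, 32]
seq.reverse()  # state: [32, 22, 16, -7, -8]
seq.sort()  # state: [-8, -7, 16, 22, 32]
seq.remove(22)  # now [-8, -7, 16, 32]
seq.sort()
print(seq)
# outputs [-8, -7, 16, 32]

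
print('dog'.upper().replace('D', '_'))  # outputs _OG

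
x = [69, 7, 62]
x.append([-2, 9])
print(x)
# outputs [69, 7, 62, [-2, 9]]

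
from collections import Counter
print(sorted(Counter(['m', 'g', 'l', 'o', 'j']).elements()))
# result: ['g', 'j', 'l', 'm', 'o']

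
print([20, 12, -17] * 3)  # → [20, 12, -17, 20, 12, -17, 20, 12, -17]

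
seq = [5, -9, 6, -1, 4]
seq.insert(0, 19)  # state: [19, 5, -9, 6, -1, 4]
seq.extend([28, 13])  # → [19, 5, -9, 6, -1, 4, 28, 13]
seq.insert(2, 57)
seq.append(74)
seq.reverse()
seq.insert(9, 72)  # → [74, 13, 28, 4, -1, 6, -9, 57, 5, 72, 19]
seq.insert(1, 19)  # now [74, 19, 13, 28, 4, -1, 6, -9, 57, 5, 72, 19]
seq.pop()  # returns 19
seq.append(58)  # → [74, 19, 13, 28, 4, -1, 6, -9, 57, 5, 72, 58]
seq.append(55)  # [74, 19, 13, 28, 4, -1, 6, -9, 57, 5, 72, 58, 55]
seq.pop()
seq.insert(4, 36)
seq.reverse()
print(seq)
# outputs [58, 72, 5, 57, -9, 6, -1, 4, 36, 28, 13, 19, 74]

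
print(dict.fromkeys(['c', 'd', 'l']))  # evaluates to {'c': None, 'd': None, 'l': None}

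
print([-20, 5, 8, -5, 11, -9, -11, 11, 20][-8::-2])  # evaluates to [5]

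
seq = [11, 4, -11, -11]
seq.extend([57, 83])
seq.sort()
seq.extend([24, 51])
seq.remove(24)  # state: [-11, -11, 4, 11, 57, 83, 51]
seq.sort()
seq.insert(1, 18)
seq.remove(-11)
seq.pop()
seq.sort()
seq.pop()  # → 57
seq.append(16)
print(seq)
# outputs [-11, 4, 11, 18, 51, 16]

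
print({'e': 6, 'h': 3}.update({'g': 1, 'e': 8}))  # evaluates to None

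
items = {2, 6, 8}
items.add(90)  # {2, 6, 8, 90}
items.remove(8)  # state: {2, 6, 90}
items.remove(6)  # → {2, 90}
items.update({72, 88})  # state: {2, 72, 88, 90}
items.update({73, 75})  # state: {2, 72, 73, 75, 88, 90}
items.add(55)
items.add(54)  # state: {2, 54, 55, 72, 73, 75, 88, 90}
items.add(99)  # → {2, 54, 55, 72, 73, 75, 88, 90, 99}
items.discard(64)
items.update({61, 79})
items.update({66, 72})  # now {2, 54, 55, 61, 66, 72, 73, 75, 79, 88, 90, 99}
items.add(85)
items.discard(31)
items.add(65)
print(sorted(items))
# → [2, 54, 55, 61, 65, 66, 72, 73, 75, 79, 85, 88, 90, 99]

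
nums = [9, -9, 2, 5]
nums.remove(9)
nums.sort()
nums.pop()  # 5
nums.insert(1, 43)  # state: [-9, 43, 2]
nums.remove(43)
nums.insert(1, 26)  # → [-9, 26, 2]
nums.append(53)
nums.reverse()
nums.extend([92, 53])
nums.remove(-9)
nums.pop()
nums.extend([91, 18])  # [53, 2, 26, 92, 91, 18]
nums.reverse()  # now [18, 91, 92, 26, 2, 53]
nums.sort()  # [2, 18, 26, 53, 91, 92]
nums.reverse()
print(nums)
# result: [92, 91, 53, 26, 18, 2]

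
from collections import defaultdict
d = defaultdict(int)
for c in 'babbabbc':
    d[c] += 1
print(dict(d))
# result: {'b': 5, 'a': 2, 'c': 1}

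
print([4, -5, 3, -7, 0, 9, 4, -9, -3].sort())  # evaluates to None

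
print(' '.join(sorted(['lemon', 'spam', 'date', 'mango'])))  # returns date lemon mango spam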